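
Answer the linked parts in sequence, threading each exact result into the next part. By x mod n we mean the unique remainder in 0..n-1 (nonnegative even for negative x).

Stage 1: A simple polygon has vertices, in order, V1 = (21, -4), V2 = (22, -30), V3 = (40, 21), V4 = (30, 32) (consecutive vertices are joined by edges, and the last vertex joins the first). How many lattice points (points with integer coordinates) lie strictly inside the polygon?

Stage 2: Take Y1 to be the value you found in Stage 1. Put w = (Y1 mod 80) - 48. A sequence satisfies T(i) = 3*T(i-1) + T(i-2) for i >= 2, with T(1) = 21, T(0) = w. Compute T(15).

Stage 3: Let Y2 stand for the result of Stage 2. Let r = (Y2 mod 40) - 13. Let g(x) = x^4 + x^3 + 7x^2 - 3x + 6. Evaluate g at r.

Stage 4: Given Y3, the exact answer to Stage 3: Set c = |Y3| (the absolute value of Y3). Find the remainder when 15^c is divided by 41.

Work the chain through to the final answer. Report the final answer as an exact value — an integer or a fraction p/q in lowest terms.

16

Stage 1: cross terms: (21*-30 - 22*-4)=-542, (22*21 - 40*-30)=1662, (40*32 - 30*21)=650, (30*-4 - 21*32)=-792; twice the area = |978| = 978; area = 489; boundary points = 1 + 3 + 1 + 9 = 14; strictly interior points = area - boundary/2 + 1 = 483; answer 483
Stage 2: Y1 = 483; w = -45; T(2) = 3*(21) + 1*(-45) = 18; iterating: T(2)=18, T(3)=75, T(4)=243, T(5)=804, T(6)=2655, T(7)=8769, T(8)=28962, T(9)=95655, T(10)=315927, T(11)=1043436, T(12)=3446235, T(13)=11382141, T(14)=37592658, T(15)=124160115; answer 124160115
Stage 3: Y2 = 124160115; r = 22; 1*(22)^4 + 1*(22)^3 + 7*(22)^2 - 3*(22)^1 + 6 = (234256) + (10648) + (3388) + (-66) + (6) = 248232; answer 248232
Stage 4: Y3 = 248232; c = 248232; squarings mod 41: 15^1=15, 15^2=20, 15^4=31, 15^8=18, 15^16=37, 15^32=16, 15^64=10, 15^128=18, 15^256=37, 15^512=16, 15^1024=10, 15^2048=18, 15^4096=37, 15^8192=16, 15^16384=10, 15^32768=18, 15^65536=37, 15^131072=16; 15^248232 = 15^8 * 15^32 * 15^128 * 15^256 * 15^2048 * 15^16384 * 15^32768 * 15^65536 * 15^131072 = 16 (mod 41); answer 16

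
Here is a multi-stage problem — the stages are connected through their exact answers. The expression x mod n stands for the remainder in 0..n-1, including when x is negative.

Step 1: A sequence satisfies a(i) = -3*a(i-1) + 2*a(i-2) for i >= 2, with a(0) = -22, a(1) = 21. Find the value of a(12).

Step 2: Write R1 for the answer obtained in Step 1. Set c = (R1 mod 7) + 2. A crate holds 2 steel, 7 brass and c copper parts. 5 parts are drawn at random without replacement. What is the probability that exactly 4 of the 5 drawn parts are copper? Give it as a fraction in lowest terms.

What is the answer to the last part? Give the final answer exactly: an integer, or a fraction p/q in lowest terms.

Step 1: a(2) = -3*(21) + 2*(-22) = -107; iterating: a(2)=-107, a(3)=363, a(4)=-1303, a(5)=4635, a(6)=-16511, a(7)=58803, a(8)=-209431, a(9)=745899, a(10)=-2656559, a(11)=9461475, a(12)=-33697543; answer -33697543
Step 2: R1 = -33697543; c = 4; total draws C(13,5) = 1287; favorable C(4,4)*C(9,1) = 9; P = 1/143; answer 1/143

1/143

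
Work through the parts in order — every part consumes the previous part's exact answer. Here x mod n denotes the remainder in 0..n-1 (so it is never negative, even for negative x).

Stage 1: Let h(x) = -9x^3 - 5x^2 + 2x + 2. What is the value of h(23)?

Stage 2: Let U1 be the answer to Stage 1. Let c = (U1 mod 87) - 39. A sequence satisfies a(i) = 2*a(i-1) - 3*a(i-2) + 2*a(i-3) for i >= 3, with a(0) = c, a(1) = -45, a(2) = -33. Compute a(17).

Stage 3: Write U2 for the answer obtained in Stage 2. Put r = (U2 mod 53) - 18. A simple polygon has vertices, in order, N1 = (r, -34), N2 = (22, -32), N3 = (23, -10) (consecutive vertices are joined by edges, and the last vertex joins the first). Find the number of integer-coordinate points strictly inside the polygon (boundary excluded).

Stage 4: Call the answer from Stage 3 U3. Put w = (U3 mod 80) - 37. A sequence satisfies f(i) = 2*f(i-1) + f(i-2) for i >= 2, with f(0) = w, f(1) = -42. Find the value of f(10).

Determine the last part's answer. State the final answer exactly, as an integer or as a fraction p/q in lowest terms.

-112681

Stage 1: -9*(23)^3 - 5*(23)^2 + 2*(23)^1 + 2 = (-109503) + (-2645) + (46) + (2) = -112100; answer -112100
Stage 2: U1 = -112100; c = 4; a(3) = 2*(-33) - 3*(-45) + 2*(4) = 77; iterating: a(3)=77, a(4)=163, a(5)=29, a(6)=-277, a(7)=-315, a(8)=259, a(9)=909, a(10)=411, a(11)=-1387, a(12)=-2189, a(13)=605, a(14)=5003, a(15)=3813, a(16)=-6173, a(17)=-13779; answer -13779
Stage 3: U2 = -13779; r = -17; cross terms: (-17*-32 - 22*-34)=1292, (22*-10 - 23*-32)=516, (23*-34 - -17*-10)=-952; twice the area = |856| = 856; area = 428; boundary points = 1 + 1 + 8 = 10; strictly interior points = area - boundary/2 + 1 = 424; answer 424
Stage 4: U3 = 424; w = -13; f(2) = 2*(-42) + 1*(-13) = -97; iterating: f(2)=-97, f(3)=-236, f(4)=-569, f(5)=-1374, f(6)=-3317, f(7)=-8008, f(8)=-19333, f(9)=-46674, f(10)=-112681; answer -112681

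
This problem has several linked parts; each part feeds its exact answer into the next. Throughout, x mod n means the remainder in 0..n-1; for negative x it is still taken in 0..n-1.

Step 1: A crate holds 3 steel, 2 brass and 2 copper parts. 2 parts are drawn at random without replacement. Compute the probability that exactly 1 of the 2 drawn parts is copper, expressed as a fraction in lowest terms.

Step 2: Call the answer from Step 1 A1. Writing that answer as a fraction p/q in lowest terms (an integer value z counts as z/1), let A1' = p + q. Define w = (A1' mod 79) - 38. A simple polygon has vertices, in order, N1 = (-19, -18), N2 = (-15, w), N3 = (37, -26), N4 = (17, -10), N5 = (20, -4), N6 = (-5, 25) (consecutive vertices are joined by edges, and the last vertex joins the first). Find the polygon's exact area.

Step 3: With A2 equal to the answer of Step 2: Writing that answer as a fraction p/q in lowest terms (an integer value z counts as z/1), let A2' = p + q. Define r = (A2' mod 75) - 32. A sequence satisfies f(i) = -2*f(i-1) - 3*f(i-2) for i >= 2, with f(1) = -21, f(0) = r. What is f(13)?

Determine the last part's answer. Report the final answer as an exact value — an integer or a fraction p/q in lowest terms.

Step 1: total draws C(7,2) = 21; favorable C(2,1)*C(5,1) = 10; P = 10/21; answer 10/21
Step 2: A1 = 10/21; threaded value p + q = 31; w = -7; cross terms: (-19*-7 - -15*-18)=-137, (-15*-26 - 37*-7)=649, (37*-10 - 17*-26)=72, (17*-4 - 20*-10)=132, (20*25 - -5*-4)=480, (-5*-18 - -19*25)=565; twice the area = |1761| = 1761; area = 1761/2; answer 1761/2
Step 3: A2 = 1761/2; threaded value p + q = 1763; r = 6; f(2) = -2*(-21) - 3*(6) = 24; iterating: f(2)=24, f(3)=15, f(4)=-102, f(5)=159, f(6)=-12, f(7)=-453, f(8)=942, f(9)=-525, f(10)=-1776, f(11)=5127, f(12)=-4926, f(13)=-5529; answer -5529

-5529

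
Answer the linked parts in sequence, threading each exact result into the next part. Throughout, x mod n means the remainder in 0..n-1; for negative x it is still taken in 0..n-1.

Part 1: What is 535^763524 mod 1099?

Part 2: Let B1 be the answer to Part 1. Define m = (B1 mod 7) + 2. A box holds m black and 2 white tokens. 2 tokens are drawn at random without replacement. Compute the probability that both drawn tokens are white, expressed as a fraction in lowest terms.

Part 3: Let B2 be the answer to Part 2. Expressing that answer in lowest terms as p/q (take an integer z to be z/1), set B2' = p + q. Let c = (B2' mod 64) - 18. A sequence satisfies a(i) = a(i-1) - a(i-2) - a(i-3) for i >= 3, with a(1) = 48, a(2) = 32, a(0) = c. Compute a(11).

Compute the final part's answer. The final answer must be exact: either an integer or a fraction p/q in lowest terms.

-813

Part 1: squarings mod 1099: 535^1=535, 535^2=485, 535^4=39, 535^8=422, 535^16=46, 535^32=1017, 535^64=130, 535^128=415, 535^256=781, 535^512=16, 535^1024=256, 535^2048=695, 535^4096=564, 535^8192=485, 535^16384=39, 535^32768=422, 535^65536=46, 535^131072=1017, 535^262144=130, 535^524288=415; 535^763524 = 535^4 * 535^128 * 535^512 * 535^1024 * 535^8192 * 535^32768 * 535^65536 * 535^131072 * 535^524288 = 736 (mod 1099); answer 736
Part 2: B1 = 736; m = 3; total draws C(5,2) = 10; favorable C(2,2) = 1; P = 1/10; answer 1/10
Part 3: B2 = 1/10; threaded value p + q = 11; c = -7; a(3) = 1*(32) - 1*(48) - 1*(-7) = -9; iterating: a(3)=-9, a(4)=-89, a(5)=-112, a(6)=-14, a(7)=187, a(8)=313, a(9)=140, a(10)=-360, a(11)=-813; answer -813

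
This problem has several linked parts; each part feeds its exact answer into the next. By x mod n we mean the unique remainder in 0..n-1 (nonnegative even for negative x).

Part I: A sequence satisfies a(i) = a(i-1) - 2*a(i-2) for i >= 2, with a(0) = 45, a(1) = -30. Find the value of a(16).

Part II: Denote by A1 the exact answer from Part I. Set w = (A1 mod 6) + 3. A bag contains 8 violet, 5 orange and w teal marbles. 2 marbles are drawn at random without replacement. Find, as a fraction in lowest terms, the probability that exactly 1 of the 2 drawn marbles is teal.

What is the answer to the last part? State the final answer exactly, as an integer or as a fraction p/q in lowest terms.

Part I: a(2) = 1*(-30) - 2*(45) = -120; iterating: a(2)=-120, a(3)=-60, a(4)=180, a(5)=300, a(6)=-60, a(7)=-660, a(8)=-540, a(9)=780, a(10)=1860, a(11)=300, a(12)=-3420, a(13)=-4020, a(14)=2820, a(15)=10860, a(16)=5220; answer 5220
Part II: A1 = 5220; w = 3; total draws C(16,2) = 120; favorable C(3,1)*C(13,1) = 39; P = 13/40; answer 13/40

13/40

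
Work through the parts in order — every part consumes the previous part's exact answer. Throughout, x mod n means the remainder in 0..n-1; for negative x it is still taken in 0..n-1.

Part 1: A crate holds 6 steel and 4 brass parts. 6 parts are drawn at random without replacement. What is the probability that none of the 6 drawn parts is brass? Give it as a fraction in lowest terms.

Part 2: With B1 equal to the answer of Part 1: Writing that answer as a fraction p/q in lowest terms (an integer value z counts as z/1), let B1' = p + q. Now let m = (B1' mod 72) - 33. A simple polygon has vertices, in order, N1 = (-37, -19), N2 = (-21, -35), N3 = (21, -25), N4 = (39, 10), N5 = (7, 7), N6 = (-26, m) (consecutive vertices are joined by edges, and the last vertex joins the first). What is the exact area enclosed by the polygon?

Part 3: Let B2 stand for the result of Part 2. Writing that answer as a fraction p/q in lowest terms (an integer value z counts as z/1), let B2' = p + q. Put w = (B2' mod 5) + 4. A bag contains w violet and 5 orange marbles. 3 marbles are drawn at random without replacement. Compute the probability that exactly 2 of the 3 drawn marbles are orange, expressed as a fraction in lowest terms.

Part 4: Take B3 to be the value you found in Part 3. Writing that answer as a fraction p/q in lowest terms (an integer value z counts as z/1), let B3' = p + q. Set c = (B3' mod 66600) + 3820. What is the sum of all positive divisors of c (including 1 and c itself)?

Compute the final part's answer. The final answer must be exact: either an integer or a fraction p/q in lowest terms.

4004

Part 1: total draws C(10,6) = 210; favorable C(6,6) = 1; P = 1/210; answer 1/210
Part 2: B1 = 1/210; threaded value p + q = 211; m = 34; cross terms: (-37*-35 - -21*-19)=896, (-21*-25 - 21*-35)=1260, (21*10 - 39*-25)=1185, (39*7 - 7*10)=203, (7*34 - -26*7)=420, (-26*-19 - -37*34)=1752; twice the area = |5716| = 5716; area = 2858; answer 2858
Part 3: B2 = 2858; threaded value p + q = 2859; w = 8; total draws C(13,3) = 286; favorable C(5,2)*C(8,1) = 80; P = 40/143; answer 40/143
Part 4: B3 = 40/143; threaded value p + q = 183; c = 4003; 4003 is prime, so its only divisors are 1 and 4003; sigma = 1 + 4003 = 4004; answer 4004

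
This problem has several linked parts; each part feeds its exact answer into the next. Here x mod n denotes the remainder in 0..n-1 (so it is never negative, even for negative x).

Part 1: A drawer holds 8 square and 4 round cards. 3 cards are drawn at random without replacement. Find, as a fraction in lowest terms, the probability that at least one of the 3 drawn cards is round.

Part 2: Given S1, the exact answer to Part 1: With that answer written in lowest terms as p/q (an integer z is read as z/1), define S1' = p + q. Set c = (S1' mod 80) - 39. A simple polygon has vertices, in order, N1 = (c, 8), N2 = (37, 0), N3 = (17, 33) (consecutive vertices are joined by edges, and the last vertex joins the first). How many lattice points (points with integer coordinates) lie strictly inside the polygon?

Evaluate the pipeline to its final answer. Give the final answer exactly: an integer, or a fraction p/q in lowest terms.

906

Part 1: total draws C(12,3) = 220; complement C(8,3) = 56; favorable 220 - 56 = 164; P = 41/55; answer 41/55
Part 2: S1 = 41/55; threaded value p + q = 96; c = -23; cross terms: (-23*0 - 37*8)=-296, (37*33 - 17*0)=1221, (17*8 - -23*33)=895; twice the area = |1820| = 1820; area = 910; boundary points = 4 + 1 + 5 = 10; strictly interior points = area - boundary/2 + 1 = 906; answer 906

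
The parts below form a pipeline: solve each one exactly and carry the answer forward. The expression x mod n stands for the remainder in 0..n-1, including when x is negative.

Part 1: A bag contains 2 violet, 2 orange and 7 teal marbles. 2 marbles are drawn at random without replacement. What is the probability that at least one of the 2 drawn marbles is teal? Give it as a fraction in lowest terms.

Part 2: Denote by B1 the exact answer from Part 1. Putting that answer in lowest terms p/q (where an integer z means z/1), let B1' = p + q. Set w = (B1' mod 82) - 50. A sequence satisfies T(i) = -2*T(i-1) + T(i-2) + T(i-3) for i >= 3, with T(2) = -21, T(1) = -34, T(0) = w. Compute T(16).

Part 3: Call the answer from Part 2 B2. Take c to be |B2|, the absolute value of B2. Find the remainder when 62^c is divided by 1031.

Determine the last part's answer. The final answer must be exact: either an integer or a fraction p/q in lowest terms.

Part 1: total draws C(11,2) = 55; complement C(4,2) = 6; favorable 55 - 6 = 49; P = 49/55; answer 49/55
Part 2: B1 = 49/55; threaded value p + q = 104; w = -28; T(3) = -2*(-21) + 1*(-34) + 1*(-28) = -20; iterating: T(3)=-20, T(4)=-15, T(5)=-11, T(6)=-13, T(7)=0, T(8)=-24, T(9)=35, T(10)=-94, T(11)=199, T(12)=-457, T(13)=1019, T(14)=-2296, T(15)=5154, T(16)=-11585; answer -11585
Part 3: B2 = -11585; c = 11585; squarings mod 1031: 62^1=62, 62^2=751, 62^4=44, 62^8=905, 62^16=411, 62^32=868, 62^64=794, 62^128=495, 62^256=678, 62^512=889, 62^1024=575, 62^2048=705, 62^4096=83, 62^8192=703; 62^11585 = 62^1 * 62^64 * 62^256 * 62^1024 * 62^2048 * 62^8192 = 277 (mod 1031); answer 277

277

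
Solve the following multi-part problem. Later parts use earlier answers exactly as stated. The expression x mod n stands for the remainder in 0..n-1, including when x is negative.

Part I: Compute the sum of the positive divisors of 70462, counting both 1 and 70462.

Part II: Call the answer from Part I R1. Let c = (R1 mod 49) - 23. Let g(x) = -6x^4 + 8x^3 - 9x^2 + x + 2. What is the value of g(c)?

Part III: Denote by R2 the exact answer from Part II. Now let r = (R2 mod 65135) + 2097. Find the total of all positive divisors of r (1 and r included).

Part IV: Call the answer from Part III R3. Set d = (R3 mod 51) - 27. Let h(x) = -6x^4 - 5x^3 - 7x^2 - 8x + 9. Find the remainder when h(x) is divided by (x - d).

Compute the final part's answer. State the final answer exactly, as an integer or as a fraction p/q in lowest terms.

Part I: 70462 = 2 * 7^2 * 719; sigma = (1 + 2) * (1 + 7 + 49) * (1 + 719) = 3 * 57 * 720 = 123120; answer 123120
Part II: R1 = 123120; c = 9; -6*(9)^4 + 8*(9)^3 - 9*(9)^2 + 1*(9)^1 + 2 = (-39366) + (5832) + (-729) + (9) + (2) = -34252; answer -34252
Part III: R2 = -34252; r = 32980; 32980 = 2^2 * 5 * 17 * 97; sigma = (1 + 2 + 4) * (1 + 5) * (1 + 17) * (1 + 97) = 7 * 6 * 18 * 98 = 74088; answer 74088
Part IV: R3 = 74088; d = 9; remainder = value at the root: -6*(9)^4 - 5*(9)^3 - 7*(9)^2 - 8*(9)^1 + 9 = (-39366) + (-3645) + (-567) + (-72) + (9) = -43641; answer -43641

-43641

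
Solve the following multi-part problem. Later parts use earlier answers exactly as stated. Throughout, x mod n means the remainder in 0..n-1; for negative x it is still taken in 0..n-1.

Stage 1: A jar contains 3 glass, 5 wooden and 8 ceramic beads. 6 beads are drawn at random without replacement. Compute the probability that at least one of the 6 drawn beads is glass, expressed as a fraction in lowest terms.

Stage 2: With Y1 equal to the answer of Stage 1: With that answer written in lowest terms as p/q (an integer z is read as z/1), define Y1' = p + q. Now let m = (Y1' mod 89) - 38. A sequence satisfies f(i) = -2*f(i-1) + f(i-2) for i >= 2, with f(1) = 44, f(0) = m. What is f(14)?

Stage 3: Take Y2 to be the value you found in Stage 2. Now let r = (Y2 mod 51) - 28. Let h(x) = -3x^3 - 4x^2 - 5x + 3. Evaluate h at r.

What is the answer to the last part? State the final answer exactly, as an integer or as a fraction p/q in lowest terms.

303

Stage 1: total draws C(16,6) = 8008; complement C(13,6) = 1716; favorable 8008 - 1716 = 6292; P = 11/14; answer 11/14
Stage 2: Y1 = 11/14; threaded value p + q = 25; m = -13; f(2) = -2*(44) + 1*(-13) = -101; iterating: f(2)=-101, f(3)=246, f(4)=-593, f(5)=1432, f(6)=-3457, f(7)=8346, f(8)=-20149, f(9)=48644, f(10)=-117437, f(11)=283518, f(12)=-684473, f(13)=1652464, f(14)=-3989401; answer -3989401
Stage 3: Y2 = -3989401; r = -5; -3*(-5)^3 - 4*(-5)^2 - 5*(-5)^1 + 3 = (375) + (-100) + (25) + (3) = 303; answer 303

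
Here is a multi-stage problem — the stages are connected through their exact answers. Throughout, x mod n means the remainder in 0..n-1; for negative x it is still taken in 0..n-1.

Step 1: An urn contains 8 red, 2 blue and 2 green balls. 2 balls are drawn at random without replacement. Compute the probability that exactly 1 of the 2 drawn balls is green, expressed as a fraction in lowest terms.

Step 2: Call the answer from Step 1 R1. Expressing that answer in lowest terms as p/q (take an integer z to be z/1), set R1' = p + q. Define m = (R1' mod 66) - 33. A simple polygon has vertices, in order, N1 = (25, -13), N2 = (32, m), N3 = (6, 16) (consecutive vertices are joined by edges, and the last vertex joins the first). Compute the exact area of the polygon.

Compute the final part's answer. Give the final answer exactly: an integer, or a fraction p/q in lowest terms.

Step 1: total draws C(12,2) = 66; favorable C(2,1)*C(10,1) = 20; P = 10/33; answer 10/33
Step 2: R1 = 10/33; threaded value p + q = 43; m = 10; cross terms: (25*10 - 32*-13)=666, (32*16 - 6*10)=452, (6*-13 - 25*16)=-478; twice the area = |640| = 640; area = 320; answer 320

320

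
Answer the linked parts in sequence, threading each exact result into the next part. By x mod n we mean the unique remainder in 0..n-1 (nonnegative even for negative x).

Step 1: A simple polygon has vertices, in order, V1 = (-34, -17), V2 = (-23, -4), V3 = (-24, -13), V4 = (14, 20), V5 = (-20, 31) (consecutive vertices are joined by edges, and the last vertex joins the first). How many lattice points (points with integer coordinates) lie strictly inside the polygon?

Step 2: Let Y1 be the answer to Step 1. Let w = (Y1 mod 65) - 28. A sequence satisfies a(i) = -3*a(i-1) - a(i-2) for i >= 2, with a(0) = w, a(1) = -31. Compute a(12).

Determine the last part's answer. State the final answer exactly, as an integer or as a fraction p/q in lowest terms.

1455119

Step 1: cross terms: (-34*-4 - -23*-17)=-255, (-23*-13 - -24*-4)=203, (-24*20 - 14*-13)=-298, (14*31 - -20*20)=834, (-20*-17 - -34*31)=1394; twice the area = |1878| = 1878; area = 939; boundary points = 1 + 1 + 1 + 1 + 2 = 6; strictly interior points = area - boundary/2 + 1 = 937; answer 937
Step 2: Y1 = 937; w = -1; a(2) = -3*(-31) - 1*(-1) = 94; iterating: a(2)=94, a(3)=-251, a(4)=659, a(5)=-1726, a(6)=4519, a(7)=-11831, a(8)=30974, a(9)=-81091, a(10)=212299, a(11)=-555806, a(12)=1455119; answer 1455119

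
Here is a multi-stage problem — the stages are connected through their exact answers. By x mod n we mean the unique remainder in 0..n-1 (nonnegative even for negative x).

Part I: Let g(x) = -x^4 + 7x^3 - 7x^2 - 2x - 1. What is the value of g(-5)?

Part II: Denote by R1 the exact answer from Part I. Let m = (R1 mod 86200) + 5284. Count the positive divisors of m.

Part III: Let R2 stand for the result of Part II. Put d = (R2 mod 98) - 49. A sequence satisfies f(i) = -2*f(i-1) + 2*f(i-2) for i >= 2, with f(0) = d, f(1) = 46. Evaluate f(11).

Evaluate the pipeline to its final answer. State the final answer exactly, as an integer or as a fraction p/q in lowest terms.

1442432

Part I: -1*(-5)^4 + 7*(-5)^3 - 7*(-5)^2 - 2*(-5)^1 - 1 = (-625) + (-875) + (-175) + (10) + (-1) = -1666; answer -1666
Part II: R1 = -1666; m = 89818; 89818 = 2 * 44909; number of divisors = (1+1) * (1+1) = 4; answer 4
Part III: R2 = 4; d = -45; f(2) = -2*(46) + 2*(-45) = -182; iterating: f(2)=-182, f(3)=456, f(4)=-1276, f(5)=3464, f(6)=-9480, f(7)=25888, f(8)=-70736, f(9)=193248, f(10)=-527968, f(11)=1442432; answer 1442432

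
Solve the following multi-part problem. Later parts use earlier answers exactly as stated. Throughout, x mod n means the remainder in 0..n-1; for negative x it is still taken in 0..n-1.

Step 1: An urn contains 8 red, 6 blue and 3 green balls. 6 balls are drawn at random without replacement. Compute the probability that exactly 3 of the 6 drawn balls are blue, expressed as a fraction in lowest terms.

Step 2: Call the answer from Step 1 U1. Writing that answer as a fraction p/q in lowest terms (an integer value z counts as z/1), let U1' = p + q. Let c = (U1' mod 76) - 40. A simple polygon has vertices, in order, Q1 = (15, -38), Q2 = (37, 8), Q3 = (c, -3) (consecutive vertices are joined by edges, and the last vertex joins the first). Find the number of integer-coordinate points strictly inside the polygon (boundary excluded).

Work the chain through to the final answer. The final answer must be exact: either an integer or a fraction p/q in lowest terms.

660

Step 1: total draws C(17,6) = 12376; favorable C(6,3)*C(11,3) = 3300; P = 825/3094; answer 825/3094
Step 2: U1 = 825/3094; threaded value p + q = 3919; c = 3; cross terms: (15*8 - 37*-38)=1526, (37*-3 - 3*8)=-135, (3*-38 - 15*-3)=-69; twice the area = |1322| = 1322; area = 661; boundary points = 2 + 1 + 1 = 4; strictly interior points = area - boundary/2 + 1 = 660; answer 660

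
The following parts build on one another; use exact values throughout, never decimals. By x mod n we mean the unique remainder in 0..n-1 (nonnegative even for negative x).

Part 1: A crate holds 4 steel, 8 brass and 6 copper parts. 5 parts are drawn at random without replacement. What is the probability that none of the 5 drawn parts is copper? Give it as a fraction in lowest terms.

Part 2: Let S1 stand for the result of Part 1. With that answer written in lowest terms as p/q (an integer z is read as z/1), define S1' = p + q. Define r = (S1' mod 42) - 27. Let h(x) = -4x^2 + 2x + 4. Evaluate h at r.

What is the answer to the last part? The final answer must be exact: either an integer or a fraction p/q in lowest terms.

Part 1: total draws C(18,5) = 8568; favorable C(12,5) = 792; P = 11/119; answer 11/119
Part 2: S1 = 11/119; threaded value p + q = 130; r = -23; -4*(-23)^2 + 2*(-23)^1 + 4 = (-2116) + (-46) + (4) = -2158; answer -2158

-2158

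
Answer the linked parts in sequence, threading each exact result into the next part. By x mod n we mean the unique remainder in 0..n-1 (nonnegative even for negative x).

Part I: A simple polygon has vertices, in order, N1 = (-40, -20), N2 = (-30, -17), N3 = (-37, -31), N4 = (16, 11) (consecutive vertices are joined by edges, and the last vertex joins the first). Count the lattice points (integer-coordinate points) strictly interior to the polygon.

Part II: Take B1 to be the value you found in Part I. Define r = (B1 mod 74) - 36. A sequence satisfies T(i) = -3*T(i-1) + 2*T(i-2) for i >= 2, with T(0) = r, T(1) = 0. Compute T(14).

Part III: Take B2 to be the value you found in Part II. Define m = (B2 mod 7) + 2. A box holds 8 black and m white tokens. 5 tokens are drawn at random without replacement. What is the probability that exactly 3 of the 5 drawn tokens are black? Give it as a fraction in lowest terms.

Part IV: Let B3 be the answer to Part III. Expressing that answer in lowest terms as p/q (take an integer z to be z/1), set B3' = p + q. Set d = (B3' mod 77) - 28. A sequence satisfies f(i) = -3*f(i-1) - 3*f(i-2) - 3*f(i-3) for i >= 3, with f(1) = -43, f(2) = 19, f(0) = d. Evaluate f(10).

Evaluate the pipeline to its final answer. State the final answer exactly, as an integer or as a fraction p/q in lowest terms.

Part I: cross terms: (-40*-17 - -30*-20)=80, (-30*-31 - -37*-17)=301, (-37*11 - 16*-31)=89, (16*-20 - -40*11)=120; twice the area = |590| = 590; area = 295; boundary points = 1 + 7 + 1 + 1 = 10; strictly interior points = area - boundary/2 + 1 = 291; answer 291
Part II: B1 = 291; r = 33; T(2) = -3*(0) + 2*(33) = 66; iterating: T(2)=66, T(3)=-198, T(4)=726, T(5)=-2574, T(6)=9174, T(7)=-32670, T(8)=116358, T(9)=-414414, T(10)=1475958, T(11)=-5256702, T(12)=18722022, T(13)=-66679470, T(14)=237482454; answer 237482454
Part III: B2 = 237482454; m = 8; total draws C(16,5) = 4368; favorable C(8,3)*C(8,2) = 1568; P = 14/39; answer 14/39
Part IV: B3 = 14/39; threaded value p + q = 53; d = 25; f(3) = -3*(19) - 3*(-43) - 3*(25) = -3; iterating: f(3)=-3, f(4)=81, f(5)=-291, f(6)=639, f(7)=-1287, f(8)=2817, f(9)=-6507, f(10)=14931; answer 14931

14931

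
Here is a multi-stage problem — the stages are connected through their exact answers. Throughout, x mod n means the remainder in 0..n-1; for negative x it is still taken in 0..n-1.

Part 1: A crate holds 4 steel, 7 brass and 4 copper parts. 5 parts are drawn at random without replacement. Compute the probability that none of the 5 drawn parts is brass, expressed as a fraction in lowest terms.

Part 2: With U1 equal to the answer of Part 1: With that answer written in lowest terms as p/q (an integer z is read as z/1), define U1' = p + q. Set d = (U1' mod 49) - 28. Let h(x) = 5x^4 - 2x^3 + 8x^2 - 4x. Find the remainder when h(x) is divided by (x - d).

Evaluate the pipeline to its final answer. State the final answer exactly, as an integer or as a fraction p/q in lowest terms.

Part 1: total draws C(15,5) = 3003; favorable C(8,5) = 56; P = 8/429; answer 8/429
Part 2: U1 = 8/429; threaded value p + q = 437; d = 17; remainder = value at the root: 5*(17)^4 - 2*(17)^3 + 8*(17)^2 - 4*(17)^1 = (417605) + (-9826) + (2312) + (-68) = 410023; answer 410023

410023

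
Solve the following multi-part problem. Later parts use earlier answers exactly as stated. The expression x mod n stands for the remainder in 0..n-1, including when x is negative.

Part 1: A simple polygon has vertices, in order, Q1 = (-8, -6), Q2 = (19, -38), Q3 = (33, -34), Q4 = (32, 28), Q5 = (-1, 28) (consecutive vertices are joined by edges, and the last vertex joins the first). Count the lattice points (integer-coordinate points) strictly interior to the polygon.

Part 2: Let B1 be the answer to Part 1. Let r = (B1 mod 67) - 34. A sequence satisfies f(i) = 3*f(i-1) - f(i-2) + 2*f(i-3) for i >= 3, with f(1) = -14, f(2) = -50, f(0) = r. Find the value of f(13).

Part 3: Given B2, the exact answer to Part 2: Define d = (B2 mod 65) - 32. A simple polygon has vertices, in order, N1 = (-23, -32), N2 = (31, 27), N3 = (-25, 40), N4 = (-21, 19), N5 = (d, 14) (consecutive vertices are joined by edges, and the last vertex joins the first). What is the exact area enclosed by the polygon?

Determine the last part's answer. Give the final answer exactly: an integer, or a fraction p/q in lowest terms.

Part 1: cross terms: (-8*-38 - 19*-6)=418, (19*-34 - 33*-38)=608, (33*28 - 32*-34)=2012, (32*28 - -1*28)=924, (-1*-6 - -8*28)=230; twice the area = |4192| = 4192; area = 2096; boundary points = 1 + 2 + 1 + 33 + 1 = 38; strictly interior points = area - boundary/2 + 1 = 2078; answer 2078
Part 2: B1 = 2078; r = -33; f(3) = 3*(-50) - 1*(-14) + 2*(-33) = -202; iterating: f(3)=-202, f(4)=-584, f(5)=-1650, f(6)=-4770, f(7)=-13828, f(8)=-40014, f(9)=-115754, f(10)=-334904, f(11)=-968986, f(12)=-2803562, f(13)=-8111508; answer -8111508
Part 3: B2 = -8111508; d = 5; cross terms: (-23*27 - 31*-32)=371, (31*40 - -25*27)=1915, (-25*19 - -21*40)=365, (-21*14 - 5*19)=-389, (5*-32 - -23*14)=162; twice the area = |2424| = 2424; area = 1212; answer 1212

1212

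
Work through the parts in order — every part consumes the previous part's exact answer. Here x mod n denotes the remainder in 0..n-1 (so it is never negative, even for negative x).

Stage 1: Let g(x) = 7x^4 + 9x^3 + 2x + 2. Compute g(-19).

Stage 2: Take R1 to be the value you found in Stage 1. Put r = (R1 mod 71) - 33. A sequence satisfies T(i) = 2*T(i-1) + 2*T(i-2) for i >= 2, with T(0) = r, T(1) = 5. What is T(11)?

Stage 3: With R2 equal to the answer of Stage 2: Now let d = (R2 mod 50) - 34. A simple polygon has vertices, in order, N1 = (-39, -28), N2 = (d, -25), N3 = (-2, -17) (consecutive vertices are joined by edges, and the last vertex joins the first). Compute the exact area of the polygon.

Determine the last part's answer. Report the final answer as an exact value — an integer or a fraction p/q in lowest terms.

214

Stage 1: 7*(-19)^4 + 9*(-19)^3 + 2*(-19)^1 + 2 = (912247) + (-61731) + (-38) + (2) = 850480; answer 850480
Stage 2: R1 = 850480; r = 9; T(2) = 2*(5) + 2*(9) = 28; iterating: T(2)=28, T(3)=66, T(4)=188, T(5)=508, T(6)=1392, T(7)=3800, T(8)=10384, T(9)=28368, T(10)=77504, T(11)=211744; answer 211744
Stage 3: R2 = 211744; d = 10; cross terms: (-39*-25 - 10*-28)=1255, (10*-17 - -2*-25)=-220, (-2*-28 - -39*-17)=-607; twice the area = |428| = 428; area = 214; answer 214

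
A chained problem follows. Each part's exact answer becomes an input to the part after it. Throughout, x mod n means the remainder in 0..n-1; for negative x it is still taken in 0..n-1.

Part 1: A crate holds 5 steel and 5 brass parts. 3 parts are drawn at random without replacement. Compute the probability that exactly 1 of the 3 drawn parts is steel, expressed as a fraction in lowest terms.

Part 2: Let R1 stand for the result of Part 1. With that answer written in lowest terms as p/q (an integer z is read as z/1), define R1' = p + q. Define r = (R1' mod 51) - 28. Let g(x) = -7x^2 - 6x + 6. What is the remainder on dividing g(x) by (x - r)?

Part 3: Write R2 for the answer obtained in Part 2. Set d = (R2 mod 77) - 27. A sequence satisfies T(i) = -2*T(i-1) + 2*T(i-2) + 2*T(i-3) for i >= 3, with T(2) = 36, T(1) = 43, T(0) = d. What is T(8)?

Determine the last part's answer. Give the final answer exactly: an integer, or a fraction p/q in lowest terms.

-4472

Part 1: total draws C(10,3) = 120; favorable C(5,1)*C(5,2) = 50; P = 5/12; answer 5/12
Part 2: R1 = 5/12; threaded value p + q = 17; r = -11; remainder = value at the root: -7*(-11)^2 - 6*(-11)^1 + 6 = (-847) + (66) + (6) = -775; answer -775
Part 3: R2 = -775; d = 45; T(3) = -2*(36) + 2*(43) + 2*(45) = 104; iterating: T(3)=104, T(4)=-50, T(5)=380, T(6)=-652, T(7)=1964, T(8)=-4472; answer -4472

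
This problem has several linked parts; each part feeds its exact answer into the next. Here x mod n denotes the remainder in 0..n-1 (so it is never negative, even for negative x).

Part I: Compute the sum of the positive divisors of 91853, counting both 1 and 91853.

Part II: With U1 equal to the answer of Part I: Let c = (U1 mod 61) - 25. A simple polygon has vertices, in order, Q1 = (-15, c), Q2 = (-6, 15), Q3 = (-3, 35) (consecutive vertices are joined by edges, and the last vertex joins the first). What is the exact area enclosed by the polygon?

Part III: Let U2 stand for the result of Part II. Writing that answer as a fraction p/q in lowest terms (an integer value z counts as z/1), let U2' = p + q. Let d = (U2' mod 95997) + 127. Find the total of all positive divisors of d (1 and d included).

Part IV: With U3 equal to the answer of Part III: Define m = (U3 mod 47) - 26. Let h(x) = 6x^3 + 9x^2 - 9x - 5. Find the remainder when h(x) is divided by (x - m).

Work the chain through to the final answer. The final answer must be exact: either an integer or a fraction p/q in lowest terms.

-51413

Part I: 91853 = 31 * 2963; sigma = (1 + 31) * (1 + 2963) = 32 * 2964 = 94848; answer 94848
Part II: U1 = 94848; c = 29; cross terms: (-15*15 - -6*29)=-51, (-6*35 - -3*15)=-165, (-3*29 - -15*35)=438; twice the area = |222| = 222; area = 111; answer 111
Part III: U2 = 111; threaded value p + q = 112; d = 239; 239 is prime, so its only divisors are 1 and 239; sigma = 1 + 239 = 240; answer 240
Part IV: U3 = 240; m = -21; remainder = value at the root: 6*(-21)^3 + 9*(-21)^2 - 9*(-21)^1 - 5 = (-55566) + (3969) + (189) + (-5) = -51413; answer -51413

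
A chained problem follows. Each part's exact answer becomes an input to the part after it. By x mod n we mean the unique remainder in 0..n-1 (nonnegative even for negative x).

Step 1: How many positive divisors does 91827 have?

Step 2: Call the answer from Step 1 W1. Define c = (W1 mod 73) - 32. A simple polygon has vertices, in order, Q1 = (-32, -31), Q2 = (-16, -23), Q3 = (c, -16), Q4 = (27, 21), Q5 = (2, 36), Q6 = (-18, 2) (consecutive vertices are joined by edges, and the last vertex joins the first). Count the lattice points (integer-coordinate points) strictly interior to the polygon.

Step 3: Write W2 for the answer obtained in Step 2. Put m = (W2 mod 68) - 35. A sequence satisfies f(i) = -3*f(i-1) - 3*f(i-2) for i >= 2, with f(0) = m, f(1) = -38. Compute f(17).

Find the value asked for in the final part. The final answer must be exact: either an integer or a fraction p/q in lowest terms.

-13122

Step 1: 91827 = 3^3 * 19 * 179; number of divisors = (3+1) * (1+1) * (1+1) = 16; answer 16
Step 2: W1 = 16; c = -16; cross terms: (-32*-23 - -16*-31)=240, (-16*-16 - -16*-23)=-112, (-16*21 - 27*-16)=96, (27*36 - 2*21)=930, (2*2 - -18*36)=652, (-18*-31 - -32*2)=622; twice the area = |2428| = 2428; area = 1214; boundary points = 8 + 7 + 1 + 5 + 2 + 1 = 24; strictly interior points = area - boundary/2 + 1 = 1203; answer 1203
Step 3: W2 = 1203; m = 12; f(2) = -3*(-38) - 3*(12) = 78; iterating: f(2)=78, f(3)=-120, f(4)=126, f(5)=-18, f(6)=-324, f(7)=1026, f(8)=-2106, f(9)=3240, f(10)=-3402, f(11)=486, f(12)=8748, f(13)=-27702, f(14)=56862, f(15)=-87480, f(16)=91854, f(17)=-13122; answer -13122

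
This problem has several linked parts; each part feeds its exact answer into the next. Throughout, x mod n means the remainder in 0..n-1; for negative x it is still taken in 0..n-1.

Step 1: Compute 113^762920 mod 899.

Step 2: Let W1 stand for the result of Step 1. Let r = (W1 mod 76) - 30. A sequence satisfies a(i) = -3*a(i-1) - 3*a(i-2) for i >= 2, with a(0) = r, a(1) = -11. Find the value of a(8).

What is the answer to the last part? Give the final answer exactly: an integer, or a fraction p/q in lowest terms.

1296

Step 1: squarings mod 899: 113^1=113, 113^2=183, 113^4=226, 113^8=732, 113^16=20, 113^32=400, 113^64=877, 113^128=484, 113^256=516, 113^512=152, 113^1024=629, 113^2048=81, 113^4096=268, 113^8192=803, 113^16384=226, 113^32768=732, 113^65536=20, 113^131072=400, 113^262144=877, 113^524288=484; 113^762920 = 113^8 * 113^32 * 113^1024 * 113^8192 * 113^32768 * 113^65536 * 113^131072 * 113^524288 = 893 (mod 899); answer 893
Step 2: W1 = 893; r = 27; a(2) = -3*(-11) - 3*(27) = -48; iterating: a(2)=-48, a(3)=177, a(4)=-387, a(5)=630, a(6)=-729, a(7)=297, a(8)=1296; answer 1296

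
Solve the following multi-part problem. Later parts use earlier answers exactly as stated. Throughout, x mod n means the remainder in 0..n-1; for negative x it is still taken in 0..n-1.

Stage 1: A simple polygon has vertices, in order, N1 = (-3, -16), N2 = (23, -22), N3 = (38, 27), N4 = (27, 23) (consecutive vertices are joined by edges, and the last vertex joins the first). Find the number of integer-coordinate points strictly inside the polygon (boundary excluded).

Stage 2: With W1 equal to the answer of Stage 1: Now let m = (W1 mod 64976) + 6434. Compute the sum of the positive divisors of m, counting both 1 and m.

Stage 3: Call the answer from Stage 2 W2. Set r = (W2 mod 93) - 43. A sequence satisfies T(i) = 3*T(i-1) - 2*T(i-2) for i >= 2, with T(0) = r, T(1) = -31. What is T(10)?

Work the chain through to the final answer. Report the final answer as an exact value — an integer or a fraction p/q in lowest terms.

Stage 1: cross terms: (-3*-22 - 23*-16)=434, (23*27 - 38*-22)=1457, (38*23 - 27*27)=145, (27*-16 - -3*23)=-363; twice the area = |1673| = 1673; area = 1673/2; boundary points = 2 + 1 + 1 + 3 = 7; strictly interior points = area - boundary/2 + 1 = 834; answer 834
Stage 2: W1 = 834; m = 7268; 7268 = 2^2 * 23 * 79; sigma = (1 + 2 + 4) * (1 + 23) * (1 + 79) = 7 * 24 * 80 = 13440; answer 13440
Stage 3: W2 = 13440; r = 5; T(2) = 3*(-31) - 2*(5) = -103; iterating: T(2)=-103, T(3)=-247, T(4)=-535, T(5)=-1111, T(6)=-2263, T(7)=-4567, T(8)=-9175, T(9)=-18391, T(10)=-36823; answer -36823

-36823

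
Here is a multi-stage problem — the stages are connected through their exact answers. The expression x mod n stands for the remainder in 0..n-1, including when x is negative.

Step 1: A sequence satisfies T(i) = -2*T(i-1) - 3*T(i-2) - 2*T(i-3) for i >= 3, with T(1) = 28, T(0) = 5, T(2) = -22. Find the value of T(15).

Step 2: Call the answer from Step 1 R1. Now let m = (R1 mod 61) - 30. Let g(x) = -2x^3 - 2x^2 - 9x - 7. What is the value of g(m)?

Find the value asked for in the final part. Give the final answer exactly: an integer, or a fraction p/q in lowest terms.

Step 1: T(3) = -2*(-22) - 3*(28) - 2*(5) = -50; iterating: T(3)=-50, T(4)=110, T(5)=-26, T(6)=-178, T(7)=214, T(8)=158, T(9)=-602, T(10)=302, T(11)=886, T(12)=-1474, T(13)=-314, T(14)=3278, T(15)=-2666; answer -2666
Step 2: R1 = -2666; m = -12; -2*(-12)^3 - 2*(-12)^2 - 9*(-12)^1 - 7 = (3456) + (-288) + (108) + (-7) = 3269; answer 3269

3269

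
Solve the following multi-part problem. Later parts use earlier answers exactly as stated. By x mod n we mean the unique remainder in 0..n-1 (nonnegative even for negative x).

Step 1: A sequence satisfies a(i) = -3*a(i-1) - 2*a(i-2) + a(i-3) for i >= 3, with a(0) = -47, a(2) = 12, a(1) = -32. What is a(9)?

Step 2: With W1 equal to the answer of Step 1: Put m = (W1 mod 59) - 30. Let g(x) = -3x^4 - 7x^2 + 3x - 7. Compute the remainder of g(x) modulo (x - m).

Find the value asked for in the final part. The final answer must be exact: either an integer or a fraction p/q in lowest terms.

Step 1: a(3) = -3*(12) - 2*(-32) + 1*(-47) = -19; iterating: a(3)=-19, a(4)=1, a(5)=47, a(6)=-162, a(7)=393, a(8)=-808, a(9)=1476; answer 1476
Step 2: W1 = 1476; m = -29; remainder = value at the root: -3*(-29)^4 - 7*(-29)^2 + 3*(-29)^1 - 7 = (-2121843) + (-5887) + (-87) + (-7) = -2127824; answer -2127824

-2127824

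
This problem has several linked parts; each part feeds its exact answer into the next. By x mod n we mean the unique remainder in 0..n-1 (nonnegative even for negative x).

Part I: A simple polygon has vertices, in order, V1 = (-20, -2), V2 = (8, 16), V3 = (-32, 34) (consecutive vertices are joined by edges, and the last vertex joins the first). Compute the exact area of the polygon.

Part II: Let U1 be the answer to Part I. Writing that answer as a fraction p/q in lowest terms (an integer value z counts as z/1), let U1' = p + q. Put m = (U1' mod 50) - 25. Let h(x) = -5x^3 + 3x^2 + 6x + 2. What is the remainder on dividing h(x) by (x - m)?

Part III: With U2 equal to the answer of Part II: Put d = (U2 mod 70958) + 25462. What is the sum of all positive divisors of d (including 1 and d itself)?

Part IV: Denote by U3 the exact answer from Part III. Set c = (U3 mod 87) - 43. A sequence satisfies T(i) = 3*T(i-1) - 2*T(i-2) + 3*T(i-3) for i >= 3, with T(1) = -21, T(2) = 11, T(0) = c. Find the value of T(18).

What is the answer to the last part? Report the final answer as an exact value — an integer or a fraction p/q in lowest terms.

Part I: cross terms: (-20*16 - 8*-2)=-304, (8*34 - -32*16)=784, (-32*-2 - -20*34)=744; twice the area = |1224| = 1224; area = 612; answer 612
Part II: U1 = 612; threaded value p + q = 613; m = -12; remainder = value at the root: -5*(-12)^3 + 3*(-12)^2 + 6*(-12)^1 + 2 = (8640) + (432) + (-72) + (2) = 9002; answer 9002
Part III: U2 = 9002; d = 34464; 34464 = 2^5 * 3 * 359; sigma = (1 + 2 + 4 + 8 + 16 + 32) * (1 + 3) * (1 + 359) = 63 * 4 * 360 = 90720; answer 90720
Part IV: U3 = 90720; c = 23; T(3) = 3*(11) - 2*(-21) + 3*(23) = 144; iterating: T(3)=144, T(4)=347, T(5)=786, T(6)=2096, T(7)=5757, T(8)=15437, T(9)=41085, T(10)=109652, T(11)=293097, T(12)=783242, T(13)=2092488, T(14)=5590271, T(15)=14935563, T(16)=39903611, T(17)=106610520, T(18)=284831027; answer 284831027

284831027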